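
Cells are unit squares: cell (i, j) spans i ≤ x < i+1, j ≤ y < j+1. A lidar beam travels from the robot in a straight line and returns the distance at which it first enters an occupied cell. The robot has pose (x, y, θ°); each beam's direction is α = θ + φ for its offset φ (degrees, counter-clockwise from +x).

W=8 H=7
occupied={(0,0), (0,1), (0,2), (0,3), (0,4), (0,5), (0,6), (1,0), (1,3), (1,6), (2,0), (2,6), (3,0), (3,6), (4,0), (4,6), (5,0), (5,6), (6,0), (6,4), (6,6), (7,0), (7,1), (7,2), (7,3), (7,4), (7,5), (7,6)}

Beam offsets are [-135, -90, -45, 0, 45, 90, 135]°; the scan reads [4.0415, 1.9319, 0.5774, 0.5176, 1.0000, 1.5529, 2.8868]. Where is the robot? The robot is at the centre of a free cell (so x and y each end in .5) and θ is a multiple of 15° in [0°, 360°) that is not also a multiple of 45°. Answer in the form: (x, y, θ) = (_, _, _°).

(x, y, θ) = (5.5, 1.5, 285°)

Candidates: 28 free-cell centres × 16 headings = 448 poses. Raycast each; keep the one whose scan matches to 4 dp.
  (2.5, 2.5, 240°): beam 1 = 3.6235 ≠ 4.0415 ✗
  (5.5, 2.5, 15°): beam 1 = 1.7321 ≠ 4.0415 ✗
  (4.5, 3.5, 105°): beam 1 = 2.8868 ≠ 4.0415 ✗
  (5.5, 1.5, 210°): beam 1 = 2.5882 ≠ 4.0415 ✗
  …
  (5.5, 1.5, 285°): r_1=4.0415, r_2=1.9319, r_3=0.5774, r_4=0.5176, r_5=1.0000, r_6=1.5529, r_7=2.8868 — all match ✓
Unique over the lattice → pose = (5.5, 1.5, 285°).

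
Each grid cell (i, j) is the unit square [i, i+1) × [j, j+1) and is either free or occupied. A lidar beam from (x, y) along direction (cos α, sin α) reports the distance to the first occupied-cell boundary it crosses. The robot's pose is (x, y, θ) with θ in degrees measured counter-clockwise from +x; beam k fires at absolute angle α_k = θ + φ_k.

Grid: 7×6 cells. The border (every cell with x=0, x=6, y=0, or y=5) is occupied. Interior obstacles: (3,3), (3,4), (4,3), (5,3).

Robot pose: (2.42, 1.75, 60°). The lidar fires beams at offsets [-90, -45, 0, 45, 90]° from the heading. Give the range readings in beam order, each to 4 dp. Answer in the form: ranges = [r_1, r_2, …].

ranges = [1.5000, 3.7063, 1.4434, 3.3646, 1.6397]

beam 1: φ=-90°, α=330°
  direction (0.8660, -0.5000); cell (2,1); t to first gridline: x 0.6697, y 1.5000 (then +1.1547 / +2.0000)
    (3,1) via x @ 0.6697
    (3,0) via y @ 1.5000  # hit
  → r_1 = 1.5000
beam 2: φ=-45°, α=15°
  direction (0.9659, 0.2588); cell (2,1); t to first gridline: x 0.6005, y 0.9659 (then +1.0353 / +3.8637)
    (3,1) via x @ 0.6005
    (3,2) via y @ 0.9659
    (4,2) via x @ 1.6357
    (5,2) via x @ 2.6710
    (6,2) via x @ 3.7063  # hit
  → r_2 = 3.7063
beam 3: φ=0°, α=60°
  direction (0.5000, 0.8660); cell (2,1); t to first gridline: x 1.1600, y 0.2887 (then +2.0000 / +1.1547)
    (2,2) via y @ 0.2887
    (3,2) via x @ 1.1600
    (3,3) via y @ 1.4434  # hit
  → r_3 = 1.4434
beam 4: φ=45°, α=105°
  direction (-0.2588, 0.9659); cell (2,1); t to first gridline: x 1.6228, y 0.2588 (then +3.8637 / +1.0353)
    (2,2) via y @ 0.2588
    (2,3) via y @ 1.2941
    (1,3) via x @ 1.6228
    (1,4) via y @ 2.3294
    (1,5) via y @ 3.3646  # hit
  → r_4 = 3.3646
beam 5: φ=90°, α=150°
  direction (-0.8660, 0.5000); cell (2,1); t to first gridline: x 0.4850, y 0.5000 (then +1.1547 / +2.0000)
    (1,1) via x @ 0.4850
    (1,2) via y @ 0.5000
    (0,2) via x @ 1.6397  # hit
  → r_5 = 1.6397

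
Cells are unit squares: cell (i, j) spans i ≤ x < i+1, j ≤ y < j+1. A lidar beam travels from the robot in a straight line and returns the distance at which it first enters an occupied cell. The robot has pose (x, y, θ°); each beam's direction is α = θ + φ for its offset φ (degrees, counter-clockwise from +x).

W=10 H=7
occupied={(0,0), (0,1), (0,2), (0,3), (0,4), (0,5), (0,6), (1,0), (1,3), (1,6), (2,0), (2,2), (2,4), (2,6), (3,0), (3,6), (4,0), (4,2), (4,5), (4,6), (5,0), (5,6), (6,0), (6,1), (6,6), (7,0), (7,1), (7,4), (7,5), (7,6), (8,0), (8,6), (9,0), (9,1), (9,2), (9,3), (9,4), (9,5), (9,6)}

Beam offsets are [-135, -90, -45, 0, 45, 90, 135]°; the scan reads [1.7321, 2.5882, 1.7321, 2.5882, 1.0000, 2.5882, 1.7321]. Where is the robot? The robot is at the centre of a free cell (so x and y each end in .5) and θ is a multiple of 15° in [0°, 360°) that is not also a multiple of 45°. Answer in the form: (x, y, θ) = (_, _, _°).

(x, y, θ) = (5.5, 3.5, 165°)

Enumerate (i+0.5, j+0.5, θ) over the 31 free cells and 16 admissible headings. For each, cast all 7 beams and compare to the given ranges.
  (8.5, 2.5, 345°): beam 1 = 1.0000 ≠ 1.7321 ✗
  (3.5, 1.5, 195°): beam 1 = 1.0000 ≠ 1.7321 ✗
  (5.5, 1.5, 240°): beam 1 = 3.6235 ≠ 1.7321 ✗
  (3.5, 5.5, 15°): beam 1 = 1.0000 ≠ 1.7321 ✗
  …
  (5.5, 3.5, 165°): r_1=1.7321, r_2=2.5882, r_3=1.7321, r_4=2.5882, r_5=1.0000, r_6=2.5882, r_7=1.7321 — all match ✓
Unique over the lattice → pose = (5.5, 3.5, 165°).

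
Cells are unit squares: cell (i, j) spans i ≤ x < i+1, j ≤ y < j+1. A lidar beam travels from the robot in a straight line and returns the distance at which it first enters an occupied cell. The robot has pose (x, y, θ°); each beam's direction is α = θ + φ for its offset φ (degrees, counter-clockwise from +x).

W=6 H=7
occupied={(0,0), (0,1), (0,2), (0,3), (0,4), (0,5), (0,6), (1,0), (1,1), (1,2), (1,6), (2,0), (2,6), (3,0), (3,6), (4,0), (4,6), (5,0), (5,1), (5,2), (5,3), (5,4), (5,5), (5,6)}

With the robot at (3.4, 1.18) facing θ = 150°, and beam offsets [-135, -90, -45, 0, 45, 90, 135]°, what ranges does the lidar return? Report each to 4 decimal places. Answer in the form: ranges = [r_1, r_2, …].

ranges = [1.6564, 3.2000, 4.9900, 1.6166, 0.6955, 0.2078, 0.1863]

beam 1: φ=-135°, α=15°
  direction (0.9659, 0.2588); cell (3,1); t to first gridline: x 0.6212, y 3.1682 (then +1.0353 / +3.8637)
    (4,1) via x @ 0.6212
    (5,1) via x @ 1.6564  # hit
  → r_1 = 1.6564
beam 2: φ=-90°, α=60°
  direction (0.5000, 0.8660); cell (3,1); t to first gridline: x 1.2000, y 0.9469 (then +2.0000 / +1.1547)
    (3,2) via y @ 0.9469
    (4,2) via x @ 1.2000
    (4,3) via y @ 2.1016
    (5,3) via x @ 3.2000  # hit
  → r_2 = 3.2000
beam 3: φ=-45°, α=105°
  direction (-0.2588, 0.9659); cell (3,1); t to first gridline: x 1.5455, y 0.8489 (then +3.8637 / +1.0353)
    (3,2) via y @ 0.8489
    (2,2) via x @ 1.5455
    (2,3) via y @ 1.8842
    (2,4) via y @ 2.9195
    (2,5) via y @ 3.9548
    (2,6) via y @ 4.9900  # hit
  → r_3 = 4.9900
beam 4: φ=0°, α=150°
  direction (-0.8660, 0.5000); cell (3,1); t to first gridline: x 0.4619, y 1.6400 (then +1.1547 / +2.0000)
    (2,1) via x @ 0.4619
    (1,1) via x @ 1.6166  # hit
  → r_4 = 1.6166
beam 5: φ=45°, α=195°
  direction (-0.9659, -0.2588); cell (3,1); t to first gridline: x 0.4141, y 0.6955 (then +1.0353 / +3.8637)
    (2,1) via x @ 0.4141
    (2,0) via y @ 0.6955  # hit
  → r_5 = 0.6955
beam 6: φ=90°, α=240°
  direction (-0.5000, -0.8660); cell (3,1); t to first gridline: x 0.8000, y 0.2078 (then +2.0000 / +1.1547)
    (3,0) via y @ 0.2078  # hit
  → r_6 = 0.2078
beam 7: φ=135°, α=285°
  direction (0.2588, -0.9659); cell (3,1); t to first gridline: x 2.3182, y 0.1863 (then +3.8637 / +1.0353)
    (3,0) via y @ 0.1863  # hit
  → r_7 = 0.1863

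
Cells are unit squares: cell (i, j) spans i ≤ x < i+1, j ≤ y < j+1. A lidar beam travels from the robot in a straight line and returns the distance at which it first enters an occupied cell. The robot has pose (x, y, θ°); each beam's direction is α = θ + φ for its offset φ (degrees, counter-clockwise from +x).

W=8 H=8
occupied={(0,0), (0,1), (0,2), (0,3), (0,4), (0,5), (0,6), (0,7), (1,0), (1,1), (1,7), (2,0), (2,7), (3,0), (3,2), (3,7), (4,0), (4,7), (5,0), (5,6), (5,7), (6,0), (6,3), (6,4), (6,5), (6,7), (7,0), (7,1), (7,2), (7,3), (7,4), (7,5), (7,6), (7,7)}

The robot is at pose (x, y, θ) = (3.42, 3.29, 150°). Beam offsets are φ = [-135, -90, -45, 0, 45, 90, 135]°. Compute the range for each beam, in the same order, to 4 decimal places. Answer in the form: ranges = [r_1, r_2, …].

ranges = [2.6710, 3.1600, 3.8409, 2.7944, 2.5054, 0.3349, 0.3002]

beam 1: φ=-135°, α=15°
  direction (0.9659, 0.2588); cell (3,3); t to first gridline: x 0.6005, y 2.7432 (then +1.0353 / +3.8637)
    (4,3) via x @ 0.6005
    (5,3) via x @ 1.6357
    (6,3) via x @ 2.6710  # hit
  → r_1 = 2.6710
beam 2: φ=-90°, α=60°
  direction (0.5000, 0.8660); cell (3,3); t to first gridline: x 1.1600, y 0.8198 (then +2.0000 / +1.1547)
    (3,4) via y @ 0.8198
    (4,4) via x @ 1.1600
    (4,5) via y @ 1.9745
    (4,6) via y @ 3.1292
    (5,6) via x @ 3.1600  # hit
  → r_2 = 3.1600
beam 3: φ=-45°, α=105°
  direction (-0.2588, 0.9659); cell (3,3); t to first gridline: x 1.6228, y 0.7350 (then +3.8637 / +1.0353)
    (3,4) via y @ 0.7350
    (2,4) via x @ 1.6228
    (2,5) via y @ 1.7703
    (2,6) via y @ 2.8056
    (2,7) via y @ 3.8409  # hit
  → r_3 = 3.8409
beam 4: φ=0°, α=150°
  direction (-0.8660, 0.5000); cell (3,3); t to first gridline: x 0.4850, y 1.4200 (then +1.1547 / +2.0000)
    (2,3) via x @ 0.4850
    (2,4) via y @ 1.4200
    (1,4) via x @ 1.6397
    (0,4) via x @ 2.7944  # hit
  → r_4 = 2.7944
beam 5: φ=45°, α=195°
  direction (-0.9659, -0.2588); cell (3,3); t to first gridline: x 0.4348, y 1.1205 (then +1.0353 / +3.8637)
    (2,3) via x @ 0.4348
    (2,2) via y @ 1.1205
    (1,2) via x @ 1.4701
    (0,2) via x @ 2.5054  # hit
  → r_5 = 2.5054
beam 6: φ=90°, α=240°
  direction (-0.5000, -0.8660); cell (3,3); t to first gridline: x 0.8400, y 0.3349 (then +2.0000 / +1.1547)
    (3,2) via y @ 0.3349  # hit
  → r_6 = 0.3349
beam 7: φ=135°, α=285°
  direction (0.2588, -0.9659); cell (3,3); t to first gridline: x 2.2409, y 0.3002 (then +3.8637 / +1.0353)
    (3,2) via y @ 0.3002  # hit
  → r_7 = 0.3002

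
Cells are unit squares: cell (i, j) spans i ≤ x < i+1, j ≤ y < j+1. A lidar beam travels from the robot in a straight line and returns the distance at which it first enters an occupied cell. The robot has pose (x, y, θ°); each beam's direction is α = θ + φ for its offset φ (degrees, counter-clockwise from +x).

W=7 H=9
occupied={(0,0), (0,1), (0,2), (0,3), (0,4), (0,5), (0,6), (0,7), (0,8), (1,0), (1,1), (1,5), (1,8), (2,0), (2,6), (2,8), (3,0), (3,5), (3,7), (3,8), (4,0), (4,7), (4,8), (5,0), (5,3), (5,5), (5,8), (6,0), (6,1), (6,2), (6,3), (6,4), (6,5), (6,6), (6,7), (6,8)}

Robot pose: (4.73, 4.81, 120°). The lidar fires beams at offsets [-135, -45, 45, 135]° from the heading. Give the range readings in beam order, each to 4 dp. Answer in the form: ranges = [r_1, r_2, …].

beam 1: φ=-135°, α=345°
  cosα=0.9659 sinα=-0.2588 | (4,4) | tMaxX 0.2795 tMaxY 3.1296 | tΔX 1.0353 tΔY 3.8637
    t=0.2795 [x] (5,4)
    t=1.3148 [x] (6,4) — stop
  → r_1 = 1.3148
beam 2: φ=-45°, α=75°
  cosα=0.2588 sinα=0.9659 | (4,4) | tMaxX 1.0432 tMaxY 0.1967 | tΔX 3.8637 tΔY 1.0353
    t=0.1967 [y] (4,5)
    t=1.0432 [x] (5,5) — stop
  → r_2 = 1.0432
beam 3: φ=45°, α=165°
  cosα=-0.9659 sinα=0.2588 | (4,4) | tMaxX 0.7558 tMaxY 0.7341 | tΔX 1.0353 tΔY 3.8637
    t=0.7341 [y] (4,5)
    t=0.7558 [x] (3,5) — stop
  → r_3 = 0.7558
beam 4: φ=135°, α=255°
  cosα=-0.2588 sinα=-0.9659 | (4,4) | tMaxX 2.8205 tMaxY 0.8386 | tΔX 3.8637 tΔY 1.0353
    t=0.8386 [y] (4,3)
    t=1.8738 [y] (4,2)
    t=2.8205 [x] (3,2)
    t=2.9091 [y] (3,1)
    t=3.9444 [y] (3,0) — stop
  → r_4 = 3.9444

ranges = [1.3148, 1.0432, 0.7558, 3.9444]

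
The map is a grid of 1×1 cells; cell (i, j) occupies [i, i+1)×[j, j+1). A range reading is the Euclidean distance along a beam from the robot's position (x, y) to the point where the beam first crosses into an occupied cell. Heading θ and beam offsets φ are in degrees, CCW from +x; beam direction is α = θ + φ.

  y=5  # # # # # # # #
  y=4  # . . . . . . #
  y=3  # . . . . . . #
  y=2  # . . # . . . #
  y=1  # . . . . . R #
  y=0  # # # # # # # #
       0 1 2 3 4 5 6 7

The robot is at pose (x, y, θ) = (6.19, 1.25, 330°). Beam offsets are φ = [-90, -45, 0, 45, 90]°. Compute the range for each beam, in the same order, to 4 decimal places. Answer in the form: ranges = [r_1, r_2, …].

beam 1: φ=-90°, α=240°
  cosα=-0.5000 sinα=-0.8660 | (6,1) | tMaxX 0.3800 tMaxY 0.2887 | tΔX 2.0000 tΔY 1.1547
    t=0.2887 [y] (6,0) — stop
  → r_1 = 0.2887
beam 2: φ=-45°, α=285°
  cosα=0.2588 sinα=-0.9659 | (6,1) | tMaxX 3.1296 tMaxY 0.2588 | tΔX 3.8637 tΔY 1.0353
    t=0.2588 [y] (6,0) — stop
  → r_2 = 0.2588
beam 3: φ=0°, α=330°
  cosα=0.8660 sinα=-0.5000 | (6,1) | tMaxX 0.9353 tMaxY 0.5000 | tΔX 1.1547 tΔY 2.0000
    t=0.5000 [y] (6,0) — stop
  → r_3 = 0.5000
beam 4: φ=45°, α=15°
  cosα=0.9659 sinα=0.2588 | (6,1) | tMaxX 0.8386 tMaxY 2.8978 | tΔX 1.0353 tΔY 3.8637
    t=0.8386 [x] (7,1) — stop
  → r_4 = 0.8386
beam 5: φ=90°, α=60°
  cosα=0.5000 sinα=0.8660 | (6,1) | tMaxX 1.6200 tMaxY 0.8660 | tΔX 2.0000 tΔY 1.1547
    t=0.8660 [y] (6,2)
    t=1.6200 [x] (7,2) — stop
  → r_5 = 1.6200

ranges = [0.2887, 0.2588, 0.5000, 0.8386, 1.6200]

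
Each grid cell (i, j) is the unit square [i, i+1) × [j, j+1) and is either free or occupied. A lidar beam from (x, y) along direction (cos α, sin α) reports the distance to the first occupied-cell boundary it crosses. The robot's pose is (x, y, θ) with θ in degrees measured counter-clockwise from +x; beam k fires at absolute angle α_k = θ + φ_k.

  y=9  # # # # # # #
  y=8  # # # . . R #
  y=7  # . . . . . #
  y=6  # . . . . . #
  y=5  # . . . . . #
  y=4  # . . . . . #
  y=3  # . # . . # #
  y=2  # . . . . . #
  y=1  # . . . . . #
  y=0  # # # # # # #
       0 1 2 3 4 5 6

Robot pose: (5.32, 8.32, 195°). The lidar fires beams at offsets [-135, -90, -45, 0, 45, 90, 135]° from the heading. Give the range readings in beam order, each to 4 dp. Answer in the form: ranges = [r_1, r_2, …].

beam 1: φ=-135°, α=60°
  dir = (cos 60°, sin 60°) = (0.5000, 0.8660); from cell (5,8)
  next x-line at t=1.3600, next y-line at t=0.7852; Δt_x=2.0000, Δt_y=1.1547
    y: enter (5,9) at t=0.7852 ← occupied
  → r_1 = 0.7852
beam 2: φ=-90°, α=105°
  dir = (cos 105°, sin 105°) = (-0.2588, 0.9659); from cell (5,8)
  next x-line at t=1.2364, next y-line at t=0.7040; Δt_x=3.8637, Δt_y=1.0353
    y: enter (5,9) at t=0.7040 ← occupied
  → r_2 = 0.7040
beam 3: φ=-45°, α=150°
  dir = (cos 150°, sin 150°) = (-0.8660, 0.5000); from cell (5,8)
  next x-line at t=0.3695, next y-line at t=1.3600; Δt_x=1.1547, Δt_y=2.0000
    x: enter (4,8) at t=0.3695
    y: enter (4,9) at t=1.3600 ← occupied
  → r_3 = 1.3600
beam 4: φ=0°, α=195°
  dir = (cos 195°, sin 195°) = (-0.9659, -0.2588); from cell (5,8)
  next x-line at t=0.3313, next y-line at t=1.2364; Δt_x=1.0353, Δt_y=3.8637
    x: enter (4,8) at t=0.3313
    y: enter (4,7) at t=1.2364
    x: enter (3,7) at t=1.3666
    x: enter (2,7) at t=2.4018
    x: enter (1,7) at t=3.4371
    x: enter (0,7) at t=4.4724 ← occupied
  → r_4 = 4.4724
beam 5: φ=45°, α=240°
  dir = (cos 240°, sin 240°) = (-0.5000, -0.8660); from cell (5,8)
  next x-line at t=0.6400, next y-line at t=0.3695; Δt_x=2.0000, Δt_y=1.1547
    y: enter (5,7) at t=0.3695
    x: enter (4,7) at t=0.6400
    y: enter (4,6) at t=1.5242
    x: enter (3,6) at t=2.6400
    y: enter (3,5) at t=2.6789
    y: enter (3,4) at t=3.8336
    x: enter (2,4) at t=4.6400
    y: enter (2,3) at t=4.9883 ← occupied
  → r_5 = 4.9883
beam 6: φ=90°, α=285°
  dir = (cos 285°, sin 285°) = (0.2588, -0.9659); from cell (5,8)
  next x-line at t=2.6273, next y-line at t=0.3313; Δt_x=3.8637, Δt_y=1.0353
    y: enter (5,7) at t=0.3313
    y: enter (5,6) at t=1.3666
    y: enter (5,5) at t=2.4018
    x: enter (6,5) at t=2.6273 ← occupied
  → r_6 = 2.6273
beam 7: φ=135°, α=330°
  dir = (cos 330°, sin 330°) = (0.8660, -0.5000); from cell (5,8)
  next x-line at t=0.7852, next y-line at t=0.6400; Δt_x=1.1547, Δt_y=2.0000
    y: enter (5,7) at t=0.6400
    x: enter (6,7) at t=0.7852 ← occupied
  → r_7 = 0.7852

ranges = [0.7852, 0.7040, 1.3600, 4.4724, 4.9883, 2.6273, 0.7852]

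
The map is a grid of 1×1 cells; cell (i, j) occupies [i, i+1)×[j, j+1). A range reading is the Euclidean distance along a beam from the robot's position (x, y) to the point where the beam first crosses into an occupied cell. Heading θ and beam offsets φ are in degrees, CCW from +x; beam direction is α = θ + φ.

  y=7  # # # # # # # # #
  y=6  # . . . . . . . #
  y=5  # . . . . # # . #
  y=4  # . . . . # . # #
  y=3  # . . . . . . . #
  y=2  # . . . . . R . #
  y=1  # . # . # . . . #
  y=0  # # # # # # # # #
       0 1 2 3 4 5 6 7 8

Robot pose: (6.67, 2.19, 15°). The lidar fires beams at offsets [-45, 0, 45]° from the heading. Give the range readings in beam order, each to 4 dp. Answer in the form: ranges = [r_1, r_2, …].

ranges = [1.5358, 1.3769, 2.0900]

beam 1: φ=-45°, α=330°
  cosα=0.8660 sinα=-0.5000 | (6,2) | tMaxX 0.3811 tMaxY 0.3800 | tΔX 1.1547 tΔY 2.0000
    t=0.3800 [y] (6,1)
    t=0.3811 [x] (7,1)
    t=1.5358 [x] (8,1) — stop
  → r_1 = 1.5358
beam 2: φ=0°, α=15°
  cosα=0.9659 sinα=0.2588 | (6,2) | tMaxX 0.3416 tMaxY 3.1296 | tΔX 1.0353 tΔY 3.8637
    t=0.3416 [x] (7,2)
    t=1.3769 [x] (8,2) — stop
  → r_2 = 1.3769
beam 3: φ=45°, α=60°
  cosα=0.5000 sinα=0.8660 | (6,2) | tMaxX 0.6600 tMaxY 0.9353 | tΔX 2.0000 tΔY 1.1547
    t=0.6600 [x] (7,2)
    t=0.9353 [y] (7,3)
    t=2.0900 [y] (7,4) — stop
  → r_3 = 2.0900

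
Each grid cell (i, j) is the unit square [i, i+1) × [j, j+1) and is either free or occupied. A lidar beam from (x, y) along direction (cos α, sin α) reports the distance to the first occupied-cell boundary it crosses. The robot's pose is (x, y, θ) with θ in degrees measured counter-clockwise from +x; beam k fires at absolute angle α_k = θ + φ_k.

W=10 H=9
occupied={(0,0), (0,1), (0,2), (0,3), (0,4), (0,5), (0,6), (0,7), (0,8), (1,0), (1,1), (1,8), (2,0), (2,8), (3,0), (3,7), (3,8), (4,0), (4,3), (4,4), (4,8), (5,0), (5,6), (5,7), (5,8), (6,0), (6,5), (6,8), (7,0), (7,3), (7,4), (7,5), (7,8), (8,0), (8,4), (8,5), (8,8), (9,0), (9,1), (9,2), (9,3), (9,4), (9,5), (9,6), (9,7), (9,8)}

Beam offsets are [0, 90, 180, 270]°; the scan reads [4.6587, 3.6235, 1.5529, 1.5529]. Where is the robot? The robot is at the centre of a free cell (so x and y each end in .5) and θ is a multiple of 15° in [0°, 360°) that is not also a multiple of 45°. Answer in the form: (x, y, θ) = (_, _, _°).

Candidates: 44 free-cell centres × 16 headings = 704 poses. Raycast each; keep the one whose scan matches to 4 dp.
  (3.5, 4.5, 30°): beam 1 = 0.5774 ≠ 4.6587 ✗
  (2.5, 1.5, 15°): beam 1 = 6.7293 ≠ 4.6587 ✗
  (4.5, 7.5, 120°): beam 1 = 0.5774 ≠ 4.6587 ✗
  (8.5, 1.5, 345°): beam 1 = 0.5176 ≠ 4.6587 ✗
  …
  (2.5, 6.5, 255°): r_1=4.6587, r_2=3.6235, r_3=1.5529, r_4=1.5529 — all match ✓
No second candidate reproduces the full scan.

(x, y, θ) = (2.5, 6.5, 255°)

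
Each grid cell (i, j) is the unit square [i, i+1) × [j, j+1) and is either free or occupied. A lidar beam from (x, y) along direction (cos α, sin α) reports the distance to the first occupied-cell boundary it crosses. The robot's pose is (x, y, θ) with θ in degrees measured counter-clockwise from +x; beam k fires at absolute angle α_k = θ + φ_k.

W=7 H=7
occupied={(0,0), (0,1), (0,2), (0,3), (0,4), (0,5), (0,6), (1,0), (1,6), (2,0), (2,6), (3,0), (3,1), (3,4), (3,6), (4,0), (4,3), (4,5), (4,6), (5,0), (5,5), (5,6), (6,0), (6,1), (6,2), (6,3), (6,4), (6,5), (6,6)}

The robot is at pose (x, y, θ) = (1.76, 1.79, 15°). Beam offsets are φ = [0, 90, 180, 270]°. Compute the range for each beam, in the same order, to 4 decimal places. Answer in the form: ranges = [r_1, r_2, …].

ranges = [4.3896, 2.9364, 0.7868, 0.8179]

beam 1: φ=0°, α=15°
  d=(0.9659,0.2588)  start (1,1)  tX=0.2485 tY=0.8114  stride 1/|dx|=1.0353 1/|dy|=3.8637
    cross x-line → (2,1), t=0.2485
    cross y-line → (2,2), t=0.8114
    cross x-line → (3,2), t=1.2837
    cross x-line → (4,2), t=2.3190
    cross x-line → (5,2), t=3.3543
    cross x-line → (6,2), t=4.3896 (wall)
  → r_1 = 4.3896
beam 2: φ=90°, α=105°
  d=(-0.2588,0.9659)  start (1,1)  tX=2.9364 tY=0.2174  stride 1/|dx|=3.8637 1/|dy|=1.0353
    cross y-line → (1,2), t=0.2174
    cross y-line → (1,3), t=1.2527
    cross y-line → (1,4), t=2.2880
    cross x-line → (0,4), t=2.9364 (wall)
  → r_2 = 2.9364
beam 3: φ=180°, α=195°
  d=(-0.9659,-0.2588)  start (1,1)  tX=0.7868 tY=3.0523  stride 1/|dx|=1.0353 1/|dy|=3.8637
    cross x-line → (0,1), t=0.7868 (wall)
  → r_3 = 0.7868
beam 4: φ=270°, α=285°
  d=(0.2588,-0.9659)  start (1,1)  tX=0.9273 tY=0.8179  stride 1/|dx|=3.8637 1/|dy|=1.0353
    cross y-line → (1,0), t=0.8179 (wall)
  → r_4 = 0.8179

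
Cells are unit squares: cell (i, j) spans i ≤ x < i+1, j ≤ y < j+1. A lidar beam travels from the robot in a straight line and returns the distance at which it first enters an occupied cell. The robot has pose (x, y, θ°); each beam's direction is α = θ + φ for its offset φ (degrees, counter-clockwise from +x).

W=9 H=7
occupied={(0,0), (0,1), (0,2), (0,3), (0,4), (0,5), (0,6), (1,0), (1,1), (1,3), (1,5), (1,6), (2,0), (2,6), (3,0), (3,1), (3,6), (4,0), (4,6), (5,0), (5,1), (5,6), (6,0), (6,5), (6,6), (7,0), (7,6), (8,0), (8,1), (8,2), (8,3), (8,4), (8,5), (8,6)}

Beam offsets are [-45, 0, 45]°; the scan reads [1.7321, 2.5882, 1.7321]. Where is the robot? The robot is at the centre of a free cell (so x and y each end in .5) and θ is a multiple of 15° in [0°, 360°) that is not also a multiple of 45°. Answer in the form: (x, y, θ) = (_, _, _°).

Enumerate (i+0.5, j+0.5, θ) over the 29 free cells and 16 admissible headings. For each, cast all 3 beams and compare to the given ranges.
  (4.5, 5.5, 285°): beam 1 = 5.0000 ≠ 1.7321 ✗
  (2.5, 5.5, 195°): beam 1 = 0.5774 ≠ 1.7321 ✗
  (7.5, 3.5, 345°): beam 1 = 1.0000 ≠ 1.7321 ✗
  (4.5, 2.5, 60°): beam 1 = 3.6235 ≠ 1.7321 ✗
  …
  (6.5, 3.5, 285°): r_1=1.7321, r_2=2.5882, r_3=1.7321 — all match ✓
Only this pose fits every beam.

(x, y, θ) = (6.5, 3.5, 285°)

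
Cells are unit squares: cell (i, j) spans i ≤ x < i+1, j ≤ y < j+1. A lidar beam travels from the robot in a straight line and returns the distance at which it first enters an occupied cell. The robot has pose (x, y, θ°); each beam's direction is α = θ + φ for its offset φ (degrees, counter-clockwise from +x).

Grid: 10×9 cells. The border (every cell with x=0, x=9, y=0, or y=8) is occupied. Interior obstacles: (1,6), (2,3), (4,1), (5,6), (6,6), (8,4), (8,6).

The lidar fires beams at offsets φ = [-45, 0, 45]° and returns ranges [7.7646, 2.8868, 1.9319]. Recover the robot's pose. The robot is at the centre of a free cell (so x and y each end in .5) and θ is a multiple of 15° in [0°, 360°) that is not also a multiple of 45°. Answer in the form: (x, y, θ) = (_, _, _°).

(x, y, θ) = (8.5, 3.5, 240°)

Candidates: 49 free-cell centres × 16 headings = 784 poses. Raycast each; keep the one whose scan matches to 4 dp.
  (6.5, 4.5, 195°): beam 1 = 6.3509 ≠ 7.7646 ✗
  (5.5, 3.5, 165°): beam 1 = 5.1962 ≠ 7.7646 ✗
  (7.5, 1.5, 60°): beam 1 = 1.5529 ≠ 7.7646 ✗
  (3.5, 7.5, 30°): beam 1 = 1.9319 ≠ 7.7646 ✗
  …
  (8.5, 3.5, 240°): r_1=7.7646, r_2=2.8868, r_3=1.9319 — all match ✓
Unique over the lattice → pose = (8.5, 3.5, 240°).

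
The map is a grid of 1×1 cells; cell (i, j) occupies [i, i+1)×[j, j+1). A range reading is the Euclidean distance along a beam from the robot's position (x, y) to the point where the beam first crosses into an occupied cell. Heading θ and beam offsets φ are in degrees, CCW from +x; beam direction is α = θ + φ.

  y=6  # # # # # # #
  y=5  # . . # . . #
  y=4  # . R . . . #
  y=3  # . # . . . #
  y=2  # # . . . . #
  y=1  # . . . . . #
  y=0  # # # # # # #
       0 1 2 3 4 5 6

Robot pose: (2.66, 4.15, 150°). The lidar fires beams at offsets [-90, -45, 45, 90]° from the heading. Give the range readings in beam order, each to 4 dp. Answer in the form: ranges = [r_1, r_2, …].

beam 1: φ=-90°, α=60°
  d=(0.5000,0.8660)  start (2,4)  tX=0.6800 tY=0.9815  stride 1/|dx|=2.0000 1/|dy|=1.1547
    cross x-line → (3,4), t=0.6800
    cross y-line → (3,5), t=0.9815 (wall)
  → r_1 = 0.9815
beam 2: φ=-45°, α=105°
  d=(-0.2588,0.9659)  start (2,4)  tX=2.5500 tY=0.8800  stride 1/|dx|=3.8637 1/|dy|=1.0353
    cross y-line → (2,5), t=0.8800
    cross y-line → (2,6), t=1.9153 (wall)
  → r_2 = 1.9153
beam 3: φ=45°, α=195°
  d=(-0.9659,-0.2588)  start (2,4)  tX=0.6833 tY=0.5796  stride 1/|dx|=1.0353 1/|dy|=3.8637
    cross y-line → (2,3), t=0.5796 (wall)
  → r_3 = 0.5796
beam 4: φ=90°, α=240°
  d=(-0.5000,-0.8660)  start (2,4)  tX=1.3200 tY=0.1732  stride 1/|dx|=2.0000 1/|dy|=1.1547
    cross y-line → (2,3), t=0.1732 (wall)
  → r_4 = 0.1732

ranges = [0.9815, 1.9153, 0.5796, 0.1732]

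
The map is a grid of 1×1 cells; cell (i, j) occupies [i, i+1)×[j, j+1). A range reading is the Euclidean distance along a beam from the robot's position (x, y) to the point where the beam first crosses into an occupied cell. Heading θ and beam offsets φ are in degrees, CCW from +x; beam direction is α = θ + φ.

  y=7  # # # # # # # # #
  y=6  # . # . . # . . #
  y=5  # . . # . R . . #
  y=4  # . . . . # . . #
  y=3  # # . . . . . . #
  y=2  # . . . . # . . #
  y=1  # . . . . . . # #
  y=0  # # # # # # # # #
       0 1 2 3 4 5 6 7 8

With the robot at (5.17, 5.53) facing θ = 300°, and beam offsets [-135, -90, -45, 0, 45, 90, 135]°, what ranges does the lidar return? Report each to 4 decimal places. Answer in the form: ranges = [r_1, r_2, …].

beam 1: φ=-135°, α=165°
  dir = (cos 165°, sin 165°) = (-0.9659, 0.2588); from cell (5,5)
  next x-line at t=0.1760, next y-line at t=1.8159; Δt_x=1.0353, Δt_y=3.8637
    x: enter (4,5) at t=0.1760
    x: enter (3,5) at t=1.2113 ← occupied
  → r_1 = 1.2113
beam 2: φ=-90°, α=210°
  dir = (cos 210°, sin 210°) = (-0.8660, -0.5000); from cell (5,5)
  next x-line at t=0.1963, next y-line at t=1.0600; Δt_x=1.1547, Δt_y=2.0000
    x: enter (4,5) at t=0.1963
    y: enter (4,4) at t=1.0600
    x: enter (3,4) at t=1.3510
    x: enter (2,4) at t=2.5057
    y: enter (2,3) at t=3.0600
    x: enter (1,3) at t=3.6604 ← occupied
  → r_2 = 3.6604
beam 3: φ=-45°, α=255°
  dir = (cos 255°, sin 255°) = (-0.2588, -0.9659); from cell (5,5)
  next x-line at t=0.6568, next y-line at t=0.5487; Δt_x=3.8637, Δt_y=1.0353
    y: enter (5,4) at t=0.5487 ← occupied
  → r_3 = 0.5487
beam 4: φ=0°, α=300°
  dir = (cos 300°, sin 300°) = (0.5000, -0.8660); from cell (5,5)
  next x-line at t=1.6600, next y-line at t=0.6120; Δt_x=2.0000, Δt_y=1.1547
    y: enter (5,4) at t=0.6120 ← occupied
  → r_4 = 0.6120
beam 5: φ=45°, α=345°
  dir = (cos 345°, sin 345°) = (0.9659, -0.2588); from cell (5,5)
  next x-line at t=0.8593, next y-line at t=2.0478; Δt_x=1.0353, Δt_y=3.8637
    x: enter (6,5) at t=0.8593
    x: enter (7,5) at t=1.8946
    y: enter (7,4) at t=2.0478
    x: enter (8,4) at t=2.9298 ← occupied
  → r_5 = 2.9298
beam 6: φ=90°, α=30°
  dir = (cos 30°, sin 30°) = (0.8660, 0.5000); from cell (5,5)
  next x-line at t=0.9584, next y-line at t=0.9400; Δt_x=1.1547, Δt_y=2.0000
    y: enter (5,6) at t=0.9400 ← occupied
  → r_6 = 0.9400
beam 7: φ=135°, α=75°
  dir = (cos 75°, sin 75°) = (0.2588, 0.9659); from cell (5,5)
  next x-line at t=3.2069, next y-line at t=0.4866; Δt_x=3.8637, Δt_y=1.0353
    y: enter (5,6) at t=0.4866 ← occupied
  → r_7 = 0.4866

ranges = [1.2113, 3.6604, 0.5487, 0.6120, 2.9298, 0.9400, 0.4866]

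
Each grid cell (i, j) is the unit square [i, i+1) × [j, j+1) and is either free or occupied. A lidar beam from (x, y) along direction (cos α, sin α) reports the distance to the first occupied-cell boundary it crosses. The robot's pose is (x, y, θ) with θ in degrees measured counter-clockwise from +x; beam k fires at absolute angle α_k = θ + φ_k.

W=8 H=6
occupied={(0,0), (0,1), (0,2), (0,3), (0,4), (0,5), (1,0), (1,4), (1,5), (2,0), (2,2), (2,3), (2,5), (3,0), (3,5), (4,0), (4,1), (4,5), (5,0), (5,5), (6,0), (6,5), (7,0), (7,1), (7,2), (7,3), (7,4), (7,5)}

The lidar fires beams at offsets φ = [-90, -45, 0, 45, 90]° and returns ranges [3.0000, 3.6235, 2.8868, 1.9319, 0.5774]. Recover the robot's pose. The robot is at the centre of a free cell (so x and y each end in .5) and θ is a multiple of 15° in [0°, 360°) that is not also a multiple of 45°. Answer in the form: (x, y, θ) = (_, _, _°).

Enumerate (i+0.5, j+0.5, θ) over the 20 free cells and 16 admissible headings. For each, cast all 5 beams and compare to the given ranges.
  (3.5, 4.5, 75°): beam 1 = 3.6235 ≠ 3.0000 ✗
  (5.5, 3.5, 120°): beam 1 = 1.7321 ≠ 3.0000 ✗
  (4.5, 3.5, 285°): beam 1 = 1.5529 ≠ 3.0000 ✗
  (5.5, 1.5, 60°): beam 1 = 1.0000 ≠ 3.0000 ✗
  …
  (6.5, 3.5, 240°): r_1=3.0000, r_2=3.6235, r_3=2.8868, r_4=1.9319, r_5=0.5774 — all match ✓
No second candidate reproduces the full scan.

(x, y, θ) = (6.5, 3.5, 240°)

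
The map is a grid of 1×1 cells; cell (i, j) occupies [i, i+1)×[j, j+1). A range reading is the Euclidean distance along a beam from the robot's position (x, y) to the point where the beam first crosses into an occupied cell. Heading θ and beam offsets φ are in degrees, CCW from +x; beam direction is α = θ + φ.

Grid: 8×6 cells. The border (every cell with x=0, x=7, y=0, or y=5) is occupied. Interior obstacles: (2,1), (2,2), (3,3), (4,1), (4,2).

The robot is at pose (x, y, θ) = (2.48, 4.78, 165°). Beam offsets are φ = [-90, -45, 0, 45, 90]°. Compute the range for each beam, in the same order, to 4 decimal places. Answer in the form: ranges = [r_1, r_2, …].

beam 1: φ=-90°, α=75°
  d=(0.2588,0.9659)  start (2,4)  tX=2.0091 tY=0.2278  stride 1/|dx|=3.8637 1/|dy|=1.0353
    cross y-line → (2,5), t=0.2278 (wall)
  → r_1 = 0.2278
beam 2: φ=-45°, α=120°
  d=(-0.5000,0.8660)  start (2,4)  tX=0.9600 tY=0.2540  stride 1/|dx|=2.0000 1/|dy|=1.1547
    cross y-line → (2,5), t=0.2540 (wall)
  → r_2 = 0.2540
beam 3: φ=0°, α=165°
  d=(-0.9659,0.2588)  start (2,4)  tX=0.4969 tY=0.8500  stride 1/|dx|=1.0353 1/|dy|=3.8637
    cross x-line → (1,4), t=0.4969
    cross y-line → (1,5), t=0.8500 (wall)
  → r_3 = 0.8500
beam 4: φ=45°, α=210°
  d=(-0.8660,-0.5000)  start (2,4)  tX=0.5543 tY=1.5600  stride 1/|dx|=1.1547 1/|dy|=2.0000
    cross x-line → (1,4), t=0.5543
    cross y-line → (1,3), t=1.5600
    cross x-line → (0,3), t=1.7090 (wall)
  → r_4 = 1.7090
beam 5: φ=90°, α=255°
  d=(-0.2588,-0.9659)  start (2,4)  tX=1.8546 tY=0.8075  stride 1/|dx|=3.8637 1/|dy|=1.0353
    cross y-line → (2,3), t=0.8075
    cross y-line → (2,2), t=1.8428 (wall)
  → r_5 = 1.8428

ranges = [0.2278, 0.2540, 0.8500, 1.7090, 1.8428]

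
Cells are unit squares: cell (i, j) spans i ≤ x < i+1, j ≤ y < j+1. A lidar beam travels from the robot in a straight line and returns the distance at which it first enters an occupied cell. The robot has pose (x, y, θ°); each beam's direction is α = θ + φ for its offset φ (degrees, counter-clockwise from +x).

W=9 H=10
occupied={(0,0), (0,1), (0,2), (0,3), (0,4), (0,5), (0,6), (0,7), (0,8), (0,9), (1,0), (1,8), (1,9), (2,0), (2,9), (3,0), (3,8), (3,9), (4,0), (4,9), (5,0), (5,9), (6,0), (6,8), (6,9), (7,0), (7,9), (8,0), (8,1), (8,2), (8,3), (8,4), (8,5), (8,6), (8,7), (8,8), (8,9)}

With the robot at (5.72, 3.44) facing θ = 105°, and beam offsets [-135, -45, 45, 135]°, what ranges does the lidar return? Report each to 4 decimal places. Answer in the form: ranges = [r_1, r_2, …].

beam 1: φ=-135°, α=330°
  d=(0.8660,-0.5000)  start (5,3)  tX=0.3233 tY=0.8800  stride 1/|dx|=1.1547 1/|dy|=2.0000
    cross x-line → (6,3), t=0.3233
    cross y-line → (6,2), t=0.8800
    cross x-line → (7,2), t=1.4780
    cross x-line → (8,2), t=2.6327 (wall)
  → r_1 = 2.6327
beam 2: φ=-45°, α=60°
  d=(0.5000,0.8660)  start (5,3)  tX=0.5600 tY=0.6466  stride 1/|dx|=2.0000 1/|dy|=1.1547
    cross x-line → (6,3), t=0.5600
    cross y-line → (6,4), t=0.6466
    cross y-line → (6,5), t=1.8013
    cross x-line → (7,5), t=2.5600
    cross y-line → (7,6), t=2.9560
    cross y-line → (7,7), t=4.1107
    cross x-line → (8,7), t=4.5600 (wall)
  → r_2 = 4.5600
beam 3: φ=45°, α=150°
  d=(-0.8660,0.5000)  start (5,3)  tX=0.8314 tY=1.1200  stride 1/|dx|=1.1547 1/|dy|=2.0000
    cross x-line → (4,3), t=0.8314
    cross y-line → (4,4), t=1.1200
    cross x-line → (3,4), t=1.9861
    cross y-line → (3,5), t=3.1200
    cross x-line → (2,5), t=3.1408
    cross x-line → (1,5), t=4.2955
    cross y-line → (1,6), t=5.1200
    cross x-line → (0,6), t=5.4502 (wall)
  → r_3 = 5.4502
beam 4: φ=135°, α=240°
  d=(-0.5000,-0.8660)  start (5,3)  tX=1.4400 tY=0.5081  stride 1/|dx|=2.0000 1/|dy|=1.1547
    cross y-line → (5,2), t=0.5081
    cross x-line → (4,2), t=1.4400
    cross y-line → (4,1), t=1.6628
    cross y-line → (4,0), t=2.8175 (wall)
  → r_4 = 2.8175

ranges = [2.6327, 4.5600, 5.4502, 2.8175]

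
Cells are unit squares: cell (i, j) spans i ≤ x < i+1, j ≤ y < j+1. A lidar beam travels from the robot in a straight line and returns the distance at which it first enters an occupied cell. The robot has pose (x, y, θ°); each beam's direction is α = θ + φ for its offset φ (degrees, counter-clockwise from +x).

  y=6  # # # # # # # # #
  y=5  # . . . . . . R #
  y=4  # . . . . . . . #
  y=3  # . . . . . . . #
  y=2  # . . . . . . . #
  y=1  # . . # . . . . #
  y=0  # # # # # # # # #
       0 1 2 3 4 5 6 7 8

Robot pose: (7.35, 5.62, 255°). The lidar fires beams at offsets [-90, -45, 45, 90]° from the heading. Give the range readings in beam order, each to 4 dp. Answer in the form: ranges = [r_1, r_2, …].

ranges = [1.4682, 7.3323, 1.3000, 0.6729]

beam 1: φ=-90°, α=165°
  d=(-0.9659,0.2588)  start (7,5)  tX=0.3623 tY=1.4682  stride 1/|dx|=1.0353 1/|dy|=3.8637
    cross x-line → (6,5), t=0.3623
    cross x-line → (5,5), t=1.3976
    cross y-line → (5,6), t=1.4682 (wall)
  → r_1 = 1.4682
beam 2: φ=-45°, α=210°
  d=(-0.8660,-0.5000)  start (7,5)  tX=0.4041 tY=1.2400  stride 1/|dx|=1.1547 1/|dy|=2.0000
    cross x-line → (6,5), t=0.4041
    cross y-line → (6,4), t=1.2400
    cross x-line → (5,4), t=1.5588
    cross x-line → (4,4), t=2.7135
    cross y-line → (4,3), t=3.2400
    cross x-line → (3,3), t=3.8682
    cross x-line → (2,3), t=5.0229
    cross y-line → (2,2), t=5.2400
    cross x-line → (1,2), t=6.1776
    cross y-line → (1,1), t=7.2400
    cross x-line → (0,1), t=7.3323 (wall)
  → r_2 = 7.3323
beam 3: φ=45°, α=300°
  d=(0.5000,-0.8660)  start (7,5)  tX=1.3000 tY=0.7159  stride 1/|dx|=2.0000 1/|dy|=1.1547
    cross y-line → (7,4), t=0.7159
    cross x-line → (8,4), t=1.3000 (wall)
  → r_3 = 1.3000
beam 4: φ=90°, α=345°
  d=(0.9659,-0.2588)  start (7,5)  tX=0.6729 tY=2.3955  stride 1/|dx|=1.0353 1/|dy|=3.8637
    cross x-line → (8,5), t=0.6729 (wall)
  → r_4 = 0.6729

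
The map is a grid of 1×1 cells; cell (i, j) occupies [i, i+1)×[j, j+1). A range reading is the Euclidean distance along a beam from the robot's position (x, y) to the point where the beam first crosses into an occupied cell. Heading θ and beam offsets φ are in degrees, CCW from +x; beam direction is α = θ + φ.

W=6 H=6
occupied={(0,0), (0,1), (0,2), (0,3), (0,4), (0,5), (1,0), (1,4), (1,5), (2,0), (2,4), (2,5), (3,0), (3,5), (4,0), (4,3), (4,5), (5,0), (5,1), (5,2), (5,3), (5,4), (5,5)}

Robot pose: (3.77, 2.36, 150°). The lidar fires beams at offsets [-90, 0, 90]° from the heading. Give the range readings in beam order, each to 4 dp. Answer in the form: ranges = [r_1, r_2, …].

ranges = [0.7390, 3.1985, 1.5704]

beam 1: φ=-90°, α=60°
  direction (0.5000, 0.8660); cell (3,2); t to first gridline: x 0.4600, y 0.7390 (then +2.0000 / +1.1547)
    (4,2) via x @ 0.4600
    (4,3) via y @ 0.7390  # hit
  → r_1 = 0.7390
beam 2: φ=0°, α=150°
  direction (-0.8660, 0.5000); cell (3,2); t to first gridline: x 0.8891, y 1.2800 (then +1.1547 / +2.0000)
    (2,2) via x @ 0.8891
    (2,3) via y @ 1.2800
    (1,3) via x @ 2.0438
    (0,3) via x @ 3.1985  # hit
  → r_2 = 3.1985
beam 3: φ=90°, α=240°
  direction (-0.5000, -0.8660); cell (3,2); t to first gridline: x 1.5400, y 0.4157 (then +2.0000 / +1.1547)
    (3,1) via y @ 0.4157
    (2,1) via x @ 1.5400
    (2,0) via y @ 1.5704  # hit
  → r_3 = 1.5704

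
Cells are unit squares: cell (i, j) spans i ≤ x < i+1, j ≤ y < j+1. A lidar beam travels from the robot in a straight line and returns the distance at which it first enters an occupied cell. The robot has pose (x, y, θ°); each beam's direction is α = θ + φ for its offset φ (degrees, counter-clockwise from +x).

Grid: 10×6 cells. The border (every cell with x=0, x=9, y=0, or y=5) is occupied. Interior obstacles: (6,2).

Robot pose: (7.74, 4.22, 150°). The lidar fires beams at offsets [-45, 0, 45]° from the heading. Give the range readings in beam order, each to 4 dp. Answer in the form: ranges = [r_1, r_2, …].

ranges = [0.8075, 1.5600, 6.9778]

beam 1: φ=-45°, α=105°
  d=(-0.2588,0.9659)  start (7,4)  tX=2.8591 tY=0.8075  stride 1/|dx|=3.8637 1/|dy|=1.0353
    cross y-line → (7,5), t=0.8075 (wall)
  → r_1 = 0.8075
beam 2: φ=0°, α=150°
  d=(-0.8660,0.5000)  start (7,4)  tX=0.8545 tY=1.5600  stride 1/|dx|=1.1547 1/|dy|=2.0000
    cross x-line → (6,4), t=0.8545
    cross y-line → (6,5), t=1.5600 (wall)
  → r_2 = 1.5600
beam 3: φ=45°, α=195°
  d=(-0.9659,-0.2588)  start (7,4)  tX=0.7661 tY=0.8500  stride 1/|dx|=1.0353 1/|dy|=3.8637
    cross x-line → (6,4), t=0.7661
    cross y-line → (6,3), t=0.8500
    cross x-line → (5,3), t=1.8014
    cross x-line → (4,3), t=2.8367
    cross x-line → (3,3), t=3.8719
    cross y-line → (3,2), t=4.7137
    cross x-line → (2,2), t=4.9072
    cross x-line → (1,2), t=5.9425
    cross x-line → (0,2), t=6.9778 (wall)
  → r_3 = 6.9778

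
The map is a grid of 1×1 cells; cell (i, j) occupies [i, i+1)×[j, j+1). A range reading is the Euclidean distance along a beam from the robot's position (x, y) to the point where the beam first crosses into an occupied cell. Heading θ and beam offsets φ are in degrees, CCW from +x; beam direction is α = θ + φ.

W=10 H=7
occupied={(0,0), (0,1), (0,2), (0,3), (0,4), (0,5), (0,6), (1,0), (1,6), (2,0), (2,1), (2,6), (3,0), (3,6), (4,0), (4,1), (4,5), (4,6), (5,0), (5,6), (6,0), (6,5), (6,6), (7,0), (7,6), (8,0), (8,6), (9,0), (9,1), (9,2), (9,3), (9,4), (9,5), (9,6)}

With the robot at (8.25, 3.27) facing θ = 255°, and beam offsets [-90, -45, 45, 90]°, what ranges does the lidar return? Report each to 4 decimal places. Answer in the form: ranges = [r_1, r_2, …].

beam 1: φ=-90°, α=165°
  d=(-0.9659,0.2588)  start (8,3)  tX=0.2588 tY=2.8205  stride 1/|dx|=1.0353 1/|dy|=3.8637
    cross x-line → (7,3), t=0.2588
    cross x-line → (6,3), t=1.2941
    cross x-line → (5,3), t=2.3294
    cross y-line → (5,4), t=2.8205
    cross x-line → (4,4), t=3.3646
    cross x-line → (3,4), t=4.3999
    cross x-line → (2,4), t=5.4352
    cross x-line → (1,4), t=6.4705
    cross y-line → (1,5), t=6.6842
    cross x-line → (0,5), t=7.5058 (wall)
  → r_1 = 7.5058
beam 2: φ=-45°, α=210°
  d=(-0.8660,-0.5000)  start (8,3)  tX=0.2887 tY=0.5400  stride 1/|dx|=1.1547 1/|dy|=2.0000
    cross x-line → (7,3), t=0.2887
    cross y-line → (7,2), t=0.5400
    cross x-line → (6,2), t=1.4434
    cross y-line → (6,1), t=2.5400
    cross x-line → (5,1), t=2.5981
    cross x-line → (4,1), t=3.7528 (wall)
  → r_2 = 3.7528
beam 3: φ=45°, α=300°
  d=(0.5000,-0.8660)  start (8,3)  tX=1.5000 tY=0.3118  stride 1/|dx|=2.0000 1/|dy|=1.1547
    cross y-line → (8,2), t=0.3118
    cross y-line → (8,1), t=1.4665
    cross x-line → (9,1), t=1.5000 (wall)
  → r_3 = 1.5000
beam 4: φ=90°, α=345°
  d=(0.9659,-0.2588)  start (8,3)  tX=0.7765 tY=1.0432  stride 1/|dx|=1.0353 1/|dy|=3.8637
    cross x-line → (9,3), t=0.7765 (wall)
  → r_4 = 0.7765

ranges = [7.5058, 3.7528, 1.5000, 0.7765]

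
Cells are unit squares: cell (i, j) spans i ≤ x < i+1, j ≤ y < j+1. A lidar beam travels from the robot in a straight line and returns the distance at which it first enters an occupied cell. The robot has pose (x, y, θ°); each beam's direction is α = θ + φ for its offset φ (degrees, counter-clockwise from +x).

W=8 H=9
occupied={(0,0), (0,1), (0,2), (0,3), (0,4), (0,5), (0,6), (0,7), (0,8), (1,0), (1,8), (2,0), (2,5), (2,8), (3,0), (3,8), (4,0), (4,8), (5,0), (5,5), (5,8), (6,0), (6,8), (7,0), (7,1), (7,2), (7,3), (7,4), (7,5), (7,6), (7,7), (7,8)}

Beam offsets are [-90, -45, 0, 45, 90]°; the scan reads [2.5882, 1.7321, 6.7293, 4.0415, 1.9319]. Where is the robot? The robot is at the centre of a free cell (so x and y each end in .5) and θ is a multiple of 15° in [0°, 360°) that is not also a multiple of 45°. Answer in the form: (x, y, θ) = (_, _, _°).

(x, y, θ) = (3.5, 7.5, 285°)

Enumerate (i+0.5, j+0.5, θ) over the 40 free cells and 16 admissible headings. For each, cast all 5 beams and compare to the given ranges.
  (4.5, 4.5, 60°): beam 1 = 2.8868 ≠ 2.5882 ✗
  (2.5, 3.5, 105°): beam 1 = 4.6587 ≠ 2.5882 ✗
  (4.5, 5.5, 285°): beam 1 = 1.5529 ≠ 2.5882 ✗
  …
  (3.5, 7.5, 285°): r_1=2.5882, r_2=1.7321, r_3=6.7293, r_4=4.0415, r_5=1.9319 — all match ✓
No second candidate reproduces the full scan.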